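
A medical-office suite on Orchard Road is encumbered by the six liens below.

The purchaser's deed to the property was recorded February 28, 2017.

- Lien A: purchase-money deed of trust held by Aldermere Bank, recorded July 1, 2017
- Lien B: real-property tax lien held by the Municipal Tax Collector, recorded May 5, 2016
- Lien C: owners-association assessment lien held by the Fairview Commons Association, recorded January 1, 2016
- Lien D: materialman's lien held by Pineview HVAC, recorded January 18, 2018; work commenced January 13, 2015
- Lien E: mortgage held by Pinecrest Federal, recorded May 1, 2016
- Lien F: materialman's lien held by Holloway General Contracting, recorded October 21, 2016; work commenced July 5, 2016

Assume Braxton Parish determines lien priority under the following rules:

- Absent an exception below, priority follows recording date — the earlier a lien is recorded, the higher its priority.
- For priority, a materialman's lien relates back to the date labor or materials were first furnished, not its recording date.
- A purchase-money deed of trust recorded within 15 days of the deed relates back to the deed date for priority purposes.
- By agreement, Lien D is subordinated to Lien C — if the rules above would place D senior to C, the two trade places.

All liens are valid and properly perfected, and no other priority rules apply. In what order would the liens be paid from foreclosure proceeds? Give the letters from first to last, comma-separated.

C, D, E, B, F, A

Effective dates: A missed the 15-day window (123 days after the deed), so its recording date stands; D relates back to January 13, 2015 (work commenced); F is treated as recorded July 5, 2016, the work-commencement date.
By effective date, earliest first: D (January 13, 2015), C (January 1, 2016), E (May 1, 2016), B (May 5, 2016), F (July 5, 2016), A (July 1, 2017).
D is senior to C before the subordination, so the two trade places.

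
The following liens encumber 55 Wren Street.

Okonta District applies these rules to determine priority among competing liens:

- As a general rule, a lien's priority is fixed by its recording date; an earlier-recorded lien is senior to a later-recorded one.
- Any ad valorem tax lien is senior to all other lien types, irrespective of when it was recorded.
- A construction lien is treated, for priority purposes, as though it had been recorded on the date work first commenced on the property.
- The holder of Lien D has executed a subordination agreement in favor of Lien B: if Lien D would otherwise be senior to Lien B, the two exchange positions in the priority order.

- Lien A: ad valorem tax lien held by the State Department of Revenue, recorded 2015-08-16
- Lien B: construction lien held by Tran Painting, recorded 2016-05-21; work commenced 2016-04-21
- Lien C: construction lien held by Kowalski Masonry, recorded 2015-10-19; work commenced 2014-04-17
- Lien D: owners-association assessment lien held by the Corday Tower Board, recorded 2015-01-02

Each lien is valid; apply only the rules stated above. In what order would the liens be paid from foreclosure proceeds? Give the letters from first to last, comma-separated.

Effective dates: B's effective date is 2016-04-21, when work began; C's effective date is 2014-04-17, when work began.
A is an ad valorem tax lien, so it outranks all other liens regardless of date.
Remaining liens by effective date: C (2014-04-17), D (2015-01-02), B (2016-04-21).
Because D would otherwise rank above B, the subordination swaps them.

A, C, B, D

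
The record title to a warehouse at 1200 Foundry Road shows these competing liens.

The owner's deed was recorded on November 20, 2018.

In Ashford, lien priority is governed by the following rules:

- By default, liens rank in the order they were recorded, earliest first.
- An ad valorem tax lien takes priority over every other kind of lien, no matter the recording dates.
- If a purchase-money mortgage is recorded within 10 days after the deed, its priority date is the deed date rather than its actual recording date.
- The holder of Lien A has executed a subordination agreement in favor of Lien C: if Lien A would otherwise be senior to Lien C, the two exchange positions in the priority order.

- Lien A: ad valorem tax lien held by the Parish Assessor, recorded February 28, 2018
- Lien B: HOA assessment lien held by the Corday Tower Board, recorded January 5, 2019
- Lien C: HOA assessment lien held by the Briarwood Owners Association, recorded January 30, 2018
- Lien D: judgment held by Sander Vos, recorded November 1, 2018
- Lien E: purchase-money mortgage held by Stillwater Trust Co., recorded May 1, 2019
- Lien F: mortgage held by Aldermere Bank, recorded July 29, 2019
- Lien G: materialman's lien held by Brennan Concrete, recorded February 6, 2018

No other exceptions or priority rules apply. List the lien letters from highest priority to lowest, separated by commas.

Adjusting effective dates: E missed the 10-day window (162 days after the deed), so its recording date stands.
As an ad valorem tax lien, A is senior to every other lien.
Remaining liens by effective date: C (January 30, 2018), G (February 6, 2018), D (November 1, 2018), B (January 5, 2019), E (May 1, 2019), F (July 29, 2019).
A is senior to C before the subordination, so the two trade places.

C, A, G, D, B, E, F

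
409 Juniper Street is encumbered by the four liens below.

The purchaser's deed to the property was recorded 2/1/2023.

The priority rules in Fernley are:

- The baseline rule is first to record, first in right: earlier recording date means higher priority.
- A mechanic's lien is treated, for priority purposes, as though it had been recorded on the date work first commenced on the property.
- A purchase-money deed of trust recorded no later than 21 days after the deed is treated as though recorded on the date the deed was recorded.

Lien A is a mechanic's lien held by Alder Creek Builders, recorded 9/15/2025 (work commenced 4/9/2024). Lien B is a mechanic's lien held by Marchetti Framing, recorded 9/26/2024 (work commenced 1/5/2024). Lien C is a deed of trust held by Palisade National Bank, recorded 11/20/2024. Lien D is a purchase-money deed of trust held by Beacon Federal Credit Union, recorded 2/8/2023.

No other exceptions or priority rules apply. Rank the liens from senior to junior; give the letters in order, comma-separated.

Effective dates: A relates back to 4/9/2024 (work commenced); B relates back to 1/5/2024 (work commenced); D's effective date is the deed date, 2/1/2023.
By effective date: D (2/1/2023), B (1/5/2024), A (4/9/2024), C (11/20/2024).

D, B, A, C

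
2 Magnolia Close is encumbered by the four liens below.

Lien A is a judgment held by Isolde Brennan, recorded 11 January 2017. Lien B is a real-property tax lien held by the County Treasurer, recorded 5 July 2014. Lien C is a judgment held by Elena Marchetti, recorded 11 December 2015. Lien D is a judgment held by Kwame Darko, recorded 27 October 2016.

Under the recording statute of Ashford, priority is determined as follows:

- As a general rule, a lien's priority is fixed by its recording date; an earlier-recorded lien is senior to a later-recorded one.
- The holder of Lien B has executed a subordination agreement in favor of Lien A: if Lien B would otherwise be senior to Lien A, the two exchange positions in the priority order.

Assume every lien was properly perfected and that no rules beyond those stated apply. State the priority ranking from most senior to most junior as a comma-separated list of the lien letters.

Ordering by effective date: B (5 July 2014), C (11 December 2015), D (27 October 2016), A (11 January 2017).
B is senior to A before the subordination, so the two trade places.

A, C, D, B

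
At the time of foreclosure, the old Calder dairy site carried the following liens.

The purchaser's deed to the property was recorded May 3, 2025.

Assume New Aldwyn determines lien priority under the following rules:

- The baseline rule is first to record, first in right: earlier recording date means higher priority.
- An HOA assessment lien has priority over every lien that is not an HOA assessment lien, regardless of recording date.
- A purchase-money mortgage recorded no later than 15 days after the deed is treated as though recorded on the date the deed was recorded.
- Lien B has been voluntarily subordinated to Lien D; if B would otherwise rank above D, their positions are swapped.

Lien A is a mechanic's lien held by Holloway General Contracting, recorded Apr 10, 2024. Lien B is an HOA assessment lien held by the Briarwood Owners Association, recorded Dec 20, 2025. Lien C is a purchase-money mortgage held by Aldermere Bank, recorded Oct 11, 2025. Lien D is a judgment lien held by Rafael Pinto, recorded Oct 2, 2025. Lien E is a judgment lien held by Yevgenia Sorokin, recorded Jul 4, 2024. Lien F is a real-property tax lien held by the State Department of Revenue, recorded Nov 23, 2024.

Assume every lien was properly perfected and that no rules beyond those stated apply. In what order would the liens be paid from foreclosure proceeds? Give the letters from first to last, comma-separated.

Effective dates: C was recorded 161 days after the deed — beyond 15 days — so no relation-back applies.
B is an HOA assessment lien, so it outranks all other liens regardless of date.
The other liens, earliest effective date first: A (Apr 10, 2024), E (Jul 4, 2024), F (Nov 23, 2024), D (Oct 2, 2025), C (Oct 11, 2025).
Because B would otherwise rank above D, the subordination swaps them.

D, A, E, F, B, C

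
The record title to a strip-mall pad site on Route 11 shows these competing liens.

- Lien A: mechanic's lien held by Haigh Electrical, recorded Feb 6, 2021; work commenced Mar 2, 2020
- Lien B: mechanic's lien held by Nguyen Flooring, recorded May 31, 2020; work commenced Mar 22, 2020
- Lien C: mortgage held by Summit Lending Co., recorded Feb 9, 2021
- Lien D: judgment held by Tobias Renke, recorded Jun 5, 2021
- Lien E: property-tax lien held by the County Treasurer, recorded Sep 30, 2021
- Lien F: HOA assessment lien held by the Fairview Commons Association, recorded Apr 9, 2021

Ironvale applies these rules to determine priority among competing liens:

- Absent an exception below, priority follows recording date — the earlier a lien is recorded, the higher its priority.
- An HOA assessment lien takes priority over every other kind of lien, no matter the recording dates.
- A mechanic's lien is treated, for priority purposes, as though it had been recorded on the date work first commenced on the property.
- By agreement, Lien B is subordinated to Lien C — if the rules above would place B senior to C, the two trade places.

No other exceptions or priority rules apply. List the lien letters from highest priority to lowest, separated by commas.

F, A, C, B, D, E

Effective dates after the stated exceptions: A's effective date is Mar 2, 2020, when work began; B relates back to Mar 22, 2020 (work commenced).
As an HOA assessment lien, F is senior to every other lien.
The other liens, earliest effective date first: A (Mar 2, 2020), B (Mar 22, 2020), C (Feb 9, 2021), D (Jun 5, 2021), E (Sep 30, 2021).
The subordination applies — B was senior to C — so B and C swap.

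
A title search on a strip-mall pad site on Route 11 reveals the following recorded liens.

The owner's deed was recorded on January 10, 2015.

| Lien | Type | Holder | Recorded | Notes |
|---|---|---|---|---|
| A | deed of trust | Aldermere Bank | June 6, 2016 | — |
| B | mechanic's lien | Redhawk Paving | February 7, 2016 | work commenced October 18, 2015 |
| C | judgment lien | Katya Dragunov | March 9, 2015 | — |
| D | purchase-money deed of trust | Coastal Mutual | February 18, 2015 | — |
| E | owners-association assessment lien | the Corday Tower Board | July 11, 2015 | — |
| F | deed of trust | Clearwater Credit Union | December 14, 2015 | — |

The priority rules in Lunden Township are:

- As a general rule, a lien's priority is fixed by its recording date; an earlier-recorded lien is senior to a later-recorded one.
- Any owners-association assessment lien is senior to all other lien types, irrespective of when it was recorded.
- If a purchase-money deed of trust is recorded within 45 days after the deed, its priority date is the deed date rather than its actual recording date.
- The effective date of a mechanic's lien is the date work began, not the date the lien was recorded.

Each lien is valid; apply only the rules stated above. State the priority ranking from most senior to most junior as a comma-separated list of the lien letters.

First, effective dates: B's effective date is October 18, 2015, when work began; D's effective date is the deed date, January 10, 2015.
E is an owners-association assessment lien, so it outranks all other liens regardless of date.
Remaining liens by effective date: D (January 10, 2015), C (March 9, 2015), B (October 18, 2015), F (December 14, 2015), A (June 6, 2016).

E, D, C, B, F, A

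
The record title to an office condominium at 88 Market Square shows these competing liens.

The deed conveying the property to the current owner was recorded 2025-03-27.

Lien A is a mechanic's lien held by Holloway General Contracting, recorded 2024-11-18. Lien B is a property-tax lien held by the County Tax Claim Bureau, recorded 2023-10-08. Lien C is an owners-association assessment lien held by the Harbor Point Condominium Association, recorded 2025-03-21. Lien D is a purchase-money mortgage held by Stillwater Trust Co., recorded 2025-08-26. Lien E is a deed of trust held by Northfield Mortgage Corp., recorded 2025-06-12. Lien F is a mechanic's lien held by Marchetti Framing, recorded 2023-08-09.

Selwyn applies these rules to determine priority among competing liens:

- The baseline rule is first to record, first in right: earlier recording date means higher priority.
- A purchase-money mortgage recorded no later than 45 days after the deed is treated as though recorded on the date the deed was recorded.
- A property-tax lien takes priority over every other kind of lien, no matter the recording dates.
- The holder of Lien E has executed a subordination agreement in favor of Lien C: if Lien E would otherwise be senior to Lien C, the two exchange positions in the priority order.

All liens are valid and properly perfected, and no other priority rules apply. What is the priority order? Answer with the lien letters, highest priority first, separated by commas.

Effective dates: D missed the 45-day window (152 days after the deed), so its recording date stands.
As a property-tax lien, B is senior to every other lien.
Remaining liens by effective date: F (2023-08-09), A (2024-11-18), C (2025-03-21), E (2025-06-12), D (2025-08-26).
E already ranks below C; the subordination has no effect.

B, F, A, C, E, D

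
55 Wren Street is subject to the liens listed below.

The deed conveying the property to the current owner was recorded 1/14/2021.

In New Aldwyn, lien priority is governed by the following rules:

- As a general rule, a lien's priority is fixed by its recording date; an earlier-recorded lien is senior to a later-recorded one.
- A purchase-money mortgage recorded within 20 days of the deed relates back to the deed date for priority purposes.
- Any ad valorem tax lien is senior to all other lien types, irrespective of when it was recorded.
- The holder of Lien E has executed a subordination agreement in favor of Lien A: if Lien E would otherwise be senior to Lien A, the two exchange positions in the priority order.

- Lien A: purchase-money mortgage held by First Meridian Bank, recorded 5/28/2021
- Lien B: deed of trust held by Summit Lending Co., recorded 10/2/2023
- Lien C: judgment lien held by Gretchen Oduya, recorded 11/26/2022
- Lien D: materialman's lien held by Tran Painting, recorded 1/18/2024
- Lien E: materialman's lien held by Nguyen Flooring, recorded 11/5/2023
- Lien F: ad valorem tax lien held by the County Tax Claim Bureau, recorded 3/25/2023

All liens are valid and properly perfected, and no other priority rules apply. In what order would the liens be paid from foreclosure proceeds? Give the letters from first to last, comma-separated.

First, effective dates: A was recorded 134 days after the deed — beyond 20 days — so no relation-back applies.
F, as an ad valorem tax lien, has superpriority and ranks first.
Ordering the rest by effective date: A (5/28/2021), C (11/26/2022), B (10/2/2023), E (11/5/2023), D (1/18/2024).
E already ranks below A; the subordination has no effect.

F, A, C, B, E, D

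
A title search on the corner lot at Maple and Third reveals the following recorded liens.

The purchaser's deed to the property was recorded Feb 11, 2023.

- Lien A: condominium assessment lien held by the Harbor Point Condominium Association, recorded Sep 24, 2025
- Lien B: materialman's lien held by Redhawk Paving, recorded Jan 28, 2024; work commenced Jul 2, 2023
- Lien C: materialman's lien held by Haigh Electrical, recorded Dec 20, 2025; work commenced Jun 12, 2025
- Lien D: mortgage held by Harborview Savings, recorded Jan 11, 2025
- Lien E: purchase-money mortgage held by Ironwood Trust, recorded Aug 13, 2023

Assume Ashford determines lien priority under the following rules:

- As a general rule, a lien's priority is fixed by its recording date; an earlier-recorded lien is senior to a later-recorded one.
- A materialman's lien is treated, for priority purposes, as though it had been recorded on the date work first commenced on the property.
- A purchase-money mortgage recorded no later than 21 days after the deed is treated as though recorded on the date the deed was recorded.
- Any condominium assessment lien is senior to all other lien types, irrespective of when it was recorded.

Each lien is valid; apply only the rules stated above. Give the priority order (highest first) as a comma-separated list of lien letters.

A, B, E, D, C

First, effective dates: B's effective date is Jul 2, 2023, when work began; C's effective date is Jun 12, 2025, when work began; E was recorded 183 days after the deed, outside the 21-day window, so it keeps its recording date.
As a condominium assessment lien, A is senior to every other lien.
The other liens, earliest effective date first: B (Jul 2, 2023), E (Aug 13, 2023), D (Jan 11, 2025), C (Jun 12, 2025).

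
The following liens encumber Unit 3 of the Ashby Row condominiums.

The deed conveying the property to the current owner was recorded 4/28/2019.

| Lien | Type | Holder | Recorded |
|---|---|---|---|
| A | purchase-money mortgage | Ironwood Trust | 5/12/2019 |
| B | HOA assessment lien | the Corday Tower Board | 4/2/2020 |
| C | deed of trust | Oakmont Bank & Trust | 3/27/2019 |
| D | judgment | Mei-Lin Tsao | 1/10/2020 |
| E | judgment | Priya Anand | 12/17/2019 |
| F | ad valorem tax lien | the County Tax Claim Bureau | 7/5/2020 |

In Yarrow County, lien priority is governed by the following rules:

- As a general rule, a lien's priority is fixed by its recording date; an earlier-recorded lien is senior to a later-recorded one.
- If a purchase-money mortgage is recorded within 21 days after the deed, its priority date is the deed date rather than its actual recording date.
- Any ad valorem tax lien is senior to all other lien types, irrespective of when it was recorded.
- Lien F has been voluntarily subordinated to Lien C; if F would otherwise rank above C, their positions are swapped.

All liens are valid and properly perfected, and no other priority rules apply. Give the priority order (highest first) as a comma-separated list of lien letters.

C, F, A, E, D, B

Effective dates after the stated exceptions: A was recorded within the 21-day window, so its effective date is the deed date 4/28/2019.
F is an ad valorem tax lien and takes priority over every other lien.
Ordering the rest by effective date: C (3/27/2019), A (4/28/2019), E (12/17/2019), D (1/10/2020), B (4/2/2020).
F would otherwise be senior to C, so under the subordination agreement F and C exchange positions.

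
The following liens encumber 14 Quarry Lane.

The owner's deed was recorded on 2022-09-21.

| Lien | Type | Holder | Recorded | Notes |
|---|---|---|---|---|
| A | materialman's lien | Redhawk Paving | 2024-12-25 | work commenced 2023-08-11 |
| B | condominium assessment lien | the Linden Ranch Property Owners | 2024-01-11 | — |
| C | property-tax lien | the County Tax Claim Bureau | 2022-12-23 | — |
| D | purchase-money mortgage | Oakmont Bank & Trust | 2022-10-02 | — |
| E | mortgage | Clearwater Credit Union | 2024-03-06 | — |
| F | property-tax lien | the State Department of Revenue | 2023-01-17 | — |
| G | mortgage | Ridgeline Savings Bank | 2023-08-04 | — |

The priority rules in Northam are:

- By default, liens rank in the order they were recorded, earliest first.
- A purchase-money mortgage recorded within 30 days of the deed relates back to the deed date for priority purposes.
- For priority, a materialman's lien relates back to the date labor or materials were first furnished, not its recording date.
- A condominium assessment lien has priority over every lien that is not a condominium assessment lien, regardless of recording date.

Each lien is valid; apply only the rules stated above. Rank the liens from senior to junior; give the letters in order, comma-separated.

Adjusting effective dates: A is treated as recorded 2023-08-11, the work-commencement date; D's effective date is the deed date, 2022-09-21.
As a condominium assessment lien, B is senior to every other lien.
Among the remaining liens, by effective date: D (2022-09-21), C (2022-12-23), F (2023-01-17), G (2023-08-04), A (2023-08-11), E (2024-03-06).

B, D, C, F, G, A, E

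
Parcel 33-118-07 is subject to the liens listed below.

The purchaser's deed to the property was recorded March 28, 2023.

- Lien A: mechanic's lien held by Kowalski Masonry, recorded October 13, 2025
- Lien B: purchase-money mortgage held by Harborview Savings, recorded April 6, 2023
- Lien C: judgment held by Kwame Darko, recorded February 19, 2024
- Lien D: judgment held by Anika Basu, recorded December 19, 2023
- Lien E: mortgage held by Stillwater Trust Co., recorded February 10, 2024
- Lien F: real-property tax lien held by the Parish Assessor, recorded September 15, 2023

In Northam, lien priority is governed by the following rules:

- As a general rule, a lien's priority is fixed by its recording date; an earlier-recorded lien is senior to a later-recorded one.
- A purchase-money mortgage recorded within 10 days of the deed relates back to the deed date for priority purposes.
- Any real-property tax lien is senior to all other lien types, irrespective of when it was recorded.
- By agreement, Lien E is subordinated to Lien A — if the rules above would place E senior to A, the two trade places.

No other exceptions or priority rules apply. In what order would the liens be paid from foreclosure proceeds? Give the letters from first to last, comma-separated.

F, B, D, A, C, E

Effective dates: B's effective date is the deed date, March 28, 2023.
F is a real-property tax lien, so it outranks all other liens regardless of date.
Ordering the rest by effective date: B (March 28, 2023), D (December 19, 2023), E (February 10, 2024), C (February 19, 2024), A (October 13, 2025).
E would otherwise be senior to A, so under the subordination agreement E and A exchange positions.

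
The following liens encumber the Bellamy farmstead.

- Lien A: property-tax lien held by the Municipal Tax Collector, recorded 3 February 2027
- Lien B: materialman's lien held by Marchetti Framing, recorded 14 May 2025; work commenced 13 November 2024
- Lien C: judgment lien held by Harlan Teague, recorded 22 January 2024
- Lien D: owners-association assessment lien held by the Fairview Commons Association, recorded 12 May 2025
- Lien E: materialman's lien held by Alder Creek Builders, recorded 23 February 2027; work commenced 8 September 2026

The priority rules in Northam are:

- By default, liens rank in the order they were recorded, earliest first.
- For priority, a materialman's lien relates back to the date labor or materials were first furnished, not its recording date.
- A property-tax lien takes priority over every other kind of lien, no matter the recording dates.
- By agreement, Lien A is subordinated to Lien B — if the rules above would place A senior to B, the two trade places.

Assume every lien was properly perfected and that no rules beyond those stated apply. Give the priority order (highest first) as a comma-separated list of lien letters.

Effective dates: B relates back to 13 November 2024 (work commenced); E relates back to 8 September 2026 (work commenced).
A, as a property-tax lien, has superpriority and ranks first.
The other liens, earliest effective date first: C (22 January 2024), B (13 November 2024), D (12 May 2025), E (8 September 2026).
A is senior to B before the subordination, so the two trade places.

B, C, A, D, E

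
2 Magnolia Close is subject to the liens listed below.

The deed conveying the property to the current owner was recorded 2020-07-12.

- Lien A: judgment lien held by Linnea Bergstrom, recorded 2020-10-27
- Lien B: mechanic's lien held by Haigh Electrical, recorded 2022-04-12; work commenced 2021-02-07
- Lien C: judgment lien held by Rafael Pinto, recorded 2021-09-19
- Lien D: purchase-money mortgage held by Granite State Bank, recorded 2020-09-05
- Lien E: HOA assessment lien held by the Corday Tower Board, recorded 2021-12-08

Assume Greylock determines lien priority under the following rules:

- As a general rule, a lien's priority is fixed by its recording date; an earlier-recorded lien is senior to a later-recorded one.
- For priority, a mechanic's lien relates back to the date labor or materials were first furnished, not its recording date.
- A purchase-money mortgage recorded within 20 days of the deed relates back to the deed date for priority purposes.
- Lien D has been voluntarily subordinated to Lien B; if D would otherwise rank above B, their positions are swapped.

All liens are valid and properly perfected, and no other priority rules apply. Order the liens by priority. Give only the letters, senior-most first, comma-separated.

B, A, D, C, E

First, effective dates: B's effective date is 2021-02-07, when work began; D was recorded 55 days after the deed — beyond 20 days — so no relation-back applies.
Sorted by effective date: D (2020-09-05), A (2020-10-27), B (2021-02-07), C (2021-09-19), E (2021-12-08).
D would otherwise be senior to B, so under the subordination agreement D and B exchange positions.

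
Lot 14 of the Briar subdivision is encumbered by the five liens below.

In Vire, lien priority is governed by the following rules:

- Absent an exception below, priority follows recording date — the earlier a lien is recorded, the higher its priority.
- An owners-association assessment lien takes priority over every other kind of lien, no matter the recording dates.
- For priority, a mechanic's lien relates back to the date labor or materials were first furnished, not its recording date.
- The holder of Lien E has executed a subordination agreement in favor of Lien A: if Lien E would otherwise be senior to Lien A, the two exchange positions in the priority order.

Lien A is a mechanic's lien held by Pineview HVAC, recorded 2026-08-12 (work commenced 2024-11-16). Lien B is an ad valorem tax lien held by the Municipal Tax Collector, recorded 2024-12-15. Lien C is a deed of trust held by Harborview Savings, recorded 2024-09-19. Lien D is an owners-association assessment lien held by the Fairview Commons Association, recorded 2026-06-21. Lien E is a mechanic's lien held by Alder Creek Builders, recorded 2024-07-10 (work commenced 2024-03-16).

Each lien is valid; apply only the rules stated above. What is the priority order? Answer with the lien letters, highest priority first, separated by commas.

First, effective dates: A's effective date is 2024-11-16, when work began; E relates back to 2024-03-16 (work commenced).
D, as an owners-association assessment lien, has superpriority and ranks first.
Ordering the rest by effective date: E (2024-03-16), C (2024-09-19), A (2024-11-16), B (2024-12-15).
The subordination applies — E was senior to A — so E and A swap.

D, A, C, E, B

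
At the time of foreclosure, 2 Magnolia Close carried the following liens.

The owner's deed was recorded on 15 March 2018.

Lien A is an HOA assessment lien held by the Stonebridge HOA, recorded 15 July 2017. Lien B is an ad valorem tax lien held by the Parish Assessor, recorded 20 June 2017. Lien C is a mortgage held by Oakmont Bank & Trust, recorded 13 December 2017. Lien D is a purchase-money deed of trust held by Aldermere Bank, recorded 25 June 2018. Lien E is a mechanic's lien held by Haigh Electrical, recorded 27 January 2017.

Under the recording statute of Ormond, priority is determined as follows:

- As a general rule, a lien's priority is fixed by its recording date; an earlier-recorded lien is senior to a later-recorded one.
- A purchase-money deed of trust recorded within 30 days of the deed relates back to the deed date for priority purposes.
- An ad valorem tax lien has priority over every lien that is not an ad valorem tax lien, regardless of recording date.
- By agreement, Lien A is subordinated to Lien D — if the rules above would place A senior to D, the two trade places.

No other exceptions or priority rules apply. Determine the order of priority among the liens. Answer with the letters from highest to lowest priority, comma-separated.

B, E, D, C, A

Effective dates after the stated exceptions: D was recorded 102 days after the deed — beyond 30 days — so no relation-back applies.
B is an ad valorem tax lien, so it outranks all other liens regardless of date.
Ordering the rest by effective date: E (27 January 2017), A (15 July 2017), C (13 December 2017), D (25 June 2018).
Because A would otherwise rank above D, the subordination swaps them.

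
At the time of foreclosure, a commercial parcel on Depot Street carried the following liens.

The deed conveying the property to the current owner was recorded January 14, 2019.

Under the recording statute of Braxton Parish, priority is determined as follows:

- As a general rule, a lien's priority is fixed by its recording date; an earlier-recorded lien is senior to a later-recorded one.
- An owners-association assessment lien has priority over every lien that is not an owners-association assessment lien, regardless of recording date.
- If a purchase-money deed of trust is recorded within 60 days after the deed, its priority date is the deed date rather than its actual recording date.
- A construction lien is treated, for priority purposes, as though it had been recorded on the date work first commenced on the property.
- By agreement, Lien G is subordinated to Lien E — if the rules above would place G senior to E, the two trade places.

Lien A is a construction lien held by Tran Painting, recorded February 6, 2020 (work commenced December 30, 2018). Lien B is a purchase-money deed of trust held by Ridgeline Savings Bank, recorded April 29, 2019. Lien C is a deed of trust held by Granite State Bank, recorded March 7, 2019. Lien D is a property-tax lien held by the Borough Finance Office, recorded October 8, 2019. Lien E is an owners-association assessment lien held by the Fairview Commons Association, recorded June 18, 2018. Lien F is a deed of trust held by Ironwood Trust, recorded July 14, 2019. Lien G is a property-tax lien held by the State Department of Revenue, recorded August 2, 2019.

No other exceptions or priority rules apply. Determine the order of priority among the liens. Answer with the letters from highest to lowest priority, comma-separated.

First, effective dates: A's effective date is December 30, 2018, when work began; B was recorded 105 days after the deed — beyond 60 days — so no relation-back applies.
E is an owners-association assessment lien and takes priority over every other lien.
The other liens, earliest effective date first: A (December 30, 2018), C (March 7, 2019), B (April 29, 2019), F (July 14, 2019), G (August 2, 2019), D (October 8, 2019).
G already ranks below E; the subordination has no effect.

E, A, C, B, F, G, D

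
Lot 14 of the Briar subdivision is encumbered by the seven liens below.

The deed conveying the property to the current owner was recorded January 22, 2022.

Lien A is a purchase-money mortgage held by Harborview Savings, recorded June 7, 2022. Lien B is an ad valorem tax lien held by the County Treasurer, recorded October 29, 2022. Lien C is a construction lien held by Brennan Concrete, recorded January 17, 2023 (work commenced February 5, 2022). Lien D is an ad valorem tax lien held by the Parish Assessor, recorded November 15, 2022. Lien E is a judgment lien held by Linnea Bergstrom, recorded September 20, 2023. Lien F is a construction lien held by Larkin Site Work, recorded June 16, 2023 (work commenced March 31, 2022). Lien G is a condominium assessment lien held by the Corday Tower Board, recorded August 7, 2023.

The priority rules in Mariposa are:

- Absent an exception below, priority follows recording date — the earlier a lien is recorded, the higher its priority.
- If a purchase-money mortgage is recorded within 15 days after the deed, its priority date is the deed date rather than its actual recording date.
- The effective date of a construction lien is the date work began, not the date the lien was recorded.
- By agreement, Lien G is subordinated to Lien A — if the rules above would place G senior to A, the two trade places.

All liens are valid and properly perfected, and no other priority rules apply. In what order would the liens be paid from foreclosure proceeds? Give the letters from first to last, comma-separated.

Adjusting effective dates: A was recorded 136 days after the deed, outside the 15-day window, so it keeps its recording date; C relates back to February 5, 2022 (work commenced); F's effective date is March 31, 2022, when work began.
By effective date: C (February 5, 2022), F (March 31, 2022), A (June 7, 2022), B (October 29, 2022), D (November 15, 2022), G (August 7, 2023), E (September 20, 2023).
G already ranks below A; the subordination has no effect.

C, F, A, B, D, G, E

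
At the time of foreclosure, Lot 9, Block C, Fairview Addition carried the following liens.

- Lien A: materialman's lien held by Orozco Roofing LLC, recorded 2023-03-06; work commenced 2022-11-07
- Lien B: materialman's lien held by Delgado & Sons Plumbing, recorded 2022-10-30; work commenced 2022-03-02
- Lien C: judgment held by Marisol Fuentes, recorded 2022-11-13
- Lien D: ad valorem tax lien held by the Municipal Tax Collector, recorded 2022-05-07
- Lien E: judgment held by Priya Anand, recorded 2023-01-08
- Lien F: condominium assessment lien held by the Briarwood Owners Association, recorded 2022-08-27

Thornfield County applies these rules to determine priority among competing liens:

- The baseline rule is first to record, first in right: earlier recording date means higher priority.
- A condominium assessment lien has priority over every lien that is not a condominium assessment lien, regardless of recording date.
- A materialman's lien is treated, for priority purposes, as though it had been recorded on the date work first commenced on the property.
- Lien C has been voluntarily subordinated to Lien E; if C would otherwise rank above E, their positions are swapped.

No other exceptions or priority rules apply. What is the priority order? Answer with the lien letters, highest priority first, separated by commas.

F, B, D, A, E, C

Effective dates: A is treated as recorded 2022-11-07, the work-commencement date; B relates back to 2022-03-02 (work commenced).
As a condominium assessment lien, F is senior to every other lien.
The other liens, earliest effective date first: B (2022-03-02), D (2022-05-07), A (2022-11-07), C (2022-11-13), E (2023-01-08).
Because C would otherwise rank above E, the subordination swaps them.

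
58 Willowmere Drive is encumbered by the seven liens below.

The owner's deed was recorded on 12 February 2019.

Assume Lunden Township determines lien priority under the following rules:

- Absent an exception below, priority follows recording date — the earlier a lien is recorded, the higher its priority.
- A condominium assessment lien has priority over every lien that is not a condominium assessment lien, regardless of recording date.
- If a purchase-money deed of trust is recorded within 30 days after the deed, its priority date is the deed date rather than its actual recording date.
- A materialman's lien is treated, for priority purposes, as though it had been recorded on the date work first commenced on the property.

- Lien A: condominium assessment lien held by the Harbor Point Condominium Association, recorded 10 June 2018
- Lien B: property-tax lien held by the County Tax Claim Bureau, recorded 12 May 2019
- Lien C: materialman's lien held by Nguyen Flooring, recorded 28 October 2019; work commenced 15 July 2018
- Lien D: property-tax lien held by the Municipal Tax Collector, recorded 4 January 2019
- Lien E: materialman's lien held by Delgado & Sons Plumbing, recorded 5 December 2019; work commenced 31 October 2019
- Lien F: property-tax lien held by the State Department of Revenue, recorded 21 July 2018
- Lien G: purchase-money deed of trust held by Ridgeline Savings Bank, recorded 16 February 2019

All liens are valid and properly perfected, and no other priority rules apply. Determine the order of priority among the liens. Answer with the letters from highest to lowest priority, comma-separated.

First, effective dates: C is treated as recorded 15 July 2018, the work-commencement date; E is treated as recorded 31 October 2019, the work-commencement date; G relates back to the deed date 12 February 2019.
As a condominium assessment lien, A is senior to every other lien.
The other liens, earliest effective date first: C (15 July 2018), F (21 July 2018), D (4 January 2019), G (12 February 2019), B (12 May 2019), E (31 October 2019).

A, C, F, D, G, B, E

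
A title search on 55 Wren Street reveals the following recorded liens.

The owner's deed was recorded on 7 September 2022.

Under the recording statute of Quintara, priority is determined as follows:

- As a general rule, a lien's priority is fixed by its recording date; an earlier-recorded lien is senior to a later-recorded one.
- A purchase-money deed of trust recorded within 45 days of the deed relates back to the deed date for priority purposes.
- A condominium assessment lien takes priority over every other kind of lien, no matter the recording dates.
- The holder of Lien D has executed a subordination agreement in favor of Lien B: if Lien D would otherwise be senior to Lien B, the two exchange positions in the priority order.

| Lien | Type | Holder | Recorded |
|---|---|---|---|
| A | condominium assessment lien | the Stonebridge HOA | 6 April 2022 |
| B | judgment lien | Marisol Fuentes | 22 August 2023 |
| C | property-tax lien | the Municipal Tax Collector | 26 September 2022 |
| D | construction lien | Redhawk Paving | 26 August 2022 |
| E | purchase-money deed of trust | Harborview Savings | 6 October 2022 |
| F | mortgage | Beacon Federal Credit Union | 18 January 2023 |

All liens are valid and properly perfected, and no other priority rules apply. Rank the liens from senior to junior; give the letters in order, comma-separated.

A, B, E, C, F, D

Effective dates after the stated exceptions: E's effective date is the deed date, 7 September 2022.
A, as a condominium assessment lien, has superpriority and ranks first.
Among the remaining liens, by effective date: D (26 August 2022), E (7 September 2022), C (26 September 2022), F (18 January 2023), B (22 August 2023).
The subordination applies — D was senior to B — so D and B swap.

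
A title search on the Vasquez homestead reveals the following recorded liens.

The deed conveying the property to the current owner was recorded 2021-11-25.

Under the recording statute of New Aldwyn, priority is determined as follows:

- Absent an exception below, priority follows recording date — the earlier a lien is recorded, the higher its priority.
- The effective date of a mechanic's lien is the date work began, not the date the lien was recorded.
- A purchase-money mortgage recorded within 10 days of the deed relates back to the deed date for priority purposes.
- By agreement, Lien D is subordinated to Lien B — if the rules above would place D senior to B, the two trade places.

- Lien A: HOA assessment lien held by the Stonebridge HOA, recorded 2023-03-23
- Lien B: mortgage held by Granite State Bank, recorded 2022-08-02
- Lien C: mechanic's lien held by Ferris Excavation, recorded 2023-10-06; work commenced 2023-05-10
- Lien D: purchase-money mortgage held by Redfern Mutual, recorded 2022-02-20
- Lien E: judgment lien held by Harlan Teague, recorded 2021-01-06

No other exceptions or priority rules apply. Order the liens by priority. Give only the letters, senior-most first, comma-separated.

Effective dates after the stated exceptions: C's effective date is 2023-05-10, when work began; D was recorded 87 days after the deed, outside the 10-day window, so it keeps its recording date.
Ordering by effective date: E (2021-01-06), D (2022-02-20), B (2022-08-02), A (2023-03-23), C (2023-05-10).
D would otherwise be senior to B, so under the subordination agreement D and B exchange positions.

E, B, D, A, C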